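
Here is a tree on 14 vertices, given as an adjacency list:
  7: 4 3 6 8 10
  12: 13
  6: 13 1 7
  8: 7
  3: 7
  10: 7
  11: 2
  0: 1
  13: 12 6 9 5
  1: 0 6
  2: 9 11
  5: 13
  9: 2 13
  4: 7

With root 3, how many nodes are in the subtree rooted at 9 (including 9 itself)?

The subtree rooted at 9 contains: 9, 2, 11 — 3 nodes.

3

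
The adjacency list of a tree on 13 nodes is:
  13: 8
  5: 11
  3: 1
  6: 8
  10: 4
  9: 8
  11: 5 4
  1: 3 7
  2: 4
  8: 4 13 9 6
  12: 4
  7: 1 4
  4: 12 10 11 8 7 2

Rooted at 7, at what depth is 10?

2

Climbing from 10 to the root: 10 → 4 → 7. That's 2 steps.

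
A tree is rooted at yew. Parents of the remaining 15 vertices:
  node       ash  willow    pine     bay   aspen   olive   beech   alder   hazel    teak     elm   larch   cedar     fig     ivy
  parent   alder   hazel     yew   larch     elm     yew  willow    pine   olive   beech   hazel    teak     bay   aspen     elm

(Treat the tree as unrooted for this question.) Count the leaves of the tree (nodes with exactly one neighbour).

4

Exactly 4 nodes have a single neighbour: ash, cedar, fig, ivy.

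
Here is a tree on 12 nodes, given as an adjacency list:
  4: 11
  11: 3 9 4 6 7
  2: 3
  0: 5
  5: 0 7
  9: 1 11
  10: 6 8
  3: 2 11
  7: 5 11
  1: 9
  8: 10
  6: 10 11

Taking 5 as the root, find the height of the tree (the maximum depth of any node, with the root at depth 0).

5

A deepest node is 8, reached by 5 – 7 – 11 – 6 – 10 – 8.
That path has 5 edges, so the height is 5.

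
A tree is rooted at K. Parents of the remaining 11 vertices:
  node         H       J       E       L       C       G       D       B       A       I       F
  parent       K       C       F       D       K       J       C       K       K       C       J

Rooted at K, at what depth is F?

3

Path from K to F: K–C–J–F, which has 3 edges.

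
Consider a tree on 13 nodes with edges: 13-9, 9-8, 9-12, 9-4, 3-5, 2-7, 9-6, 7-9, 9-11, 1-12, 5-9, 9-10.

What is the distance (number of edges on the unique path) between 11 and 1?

3

The path is 11–9–12–1, which has 3 edges.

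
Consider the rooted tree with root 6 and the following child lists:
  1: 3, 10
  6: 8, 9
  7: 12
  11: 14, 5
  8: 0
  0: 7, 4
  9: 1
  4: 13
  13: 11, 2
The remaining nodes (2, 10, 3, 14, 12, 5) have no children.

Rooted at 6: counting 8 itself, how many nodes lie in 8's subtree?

10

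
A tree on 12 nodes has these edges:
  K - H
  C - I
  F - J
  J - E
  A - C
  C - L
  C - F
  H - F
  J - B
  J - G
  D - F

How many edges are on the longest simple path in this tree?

4

Starting from L, a farthest node is K at distance 4.
One longest path: L - C - F - H - K.
So the diameter is 4.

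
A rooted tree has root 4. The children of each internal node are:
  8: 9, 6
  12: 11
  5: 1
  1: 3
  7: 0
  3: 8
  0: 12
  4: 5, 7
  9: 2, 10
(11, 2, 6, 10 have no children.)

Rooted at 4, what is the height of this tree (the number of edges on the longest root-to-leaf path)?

The longest root-to-leaf path is 4-5-1-3-8-9-2 (6 edges).

6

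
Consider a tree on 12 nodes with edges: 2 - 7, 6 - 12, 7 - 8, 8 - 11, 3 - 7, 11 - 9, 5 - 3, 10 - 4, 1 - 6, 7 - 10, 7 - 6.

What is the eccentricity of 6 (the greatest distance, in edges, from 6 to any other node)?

4

A farthest node from 6 is 9.
The path 6–7–8–11–9 has 4 edges.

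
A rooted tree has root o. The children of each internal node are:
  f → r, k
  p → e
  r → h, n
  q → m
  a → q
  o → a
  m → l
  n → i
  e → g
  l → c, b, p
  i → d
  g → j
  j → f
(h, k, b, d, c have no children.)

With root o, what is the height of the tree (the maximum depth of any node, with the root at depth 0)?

13

A deepest node is d, reached by o–a–q–m–l–p–e–g–j–f–r–n–i–d.
That path has 13 edges, so the height is 13.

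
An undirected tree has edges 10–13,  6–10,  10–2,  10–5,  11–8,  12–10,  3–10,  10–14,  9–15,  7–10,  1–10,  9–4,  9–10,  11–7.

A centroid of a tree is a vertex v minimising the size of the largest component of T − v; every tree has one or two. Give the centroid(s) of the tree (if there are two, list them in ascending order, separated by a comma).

If 10 is removed the pieces have sizes 3, 3, 1, 1, 1, 1, 1, 1, 1, 1, all ≤ ⌊15/2⌋ = 7.
No neighbour of 10 does as well, so 10 is the unique centroid.

10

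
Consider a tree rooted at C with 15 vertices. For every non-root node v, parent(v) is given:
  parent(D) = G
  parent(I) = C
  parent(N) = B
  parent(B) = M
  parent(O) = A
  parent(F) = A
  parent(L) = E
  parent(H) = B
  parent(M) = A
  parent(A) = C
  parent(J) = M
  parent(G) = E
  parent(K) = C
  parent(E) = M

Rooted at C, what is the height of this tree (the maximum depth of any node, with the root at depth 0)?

5

The longest root-to-leaf path is C – A – M – E – G – D (5 edges).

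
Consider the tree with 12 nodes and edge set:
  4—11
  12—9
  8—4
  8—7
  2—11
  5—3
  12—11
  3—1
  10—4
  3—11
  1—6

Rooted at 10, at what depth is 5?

4

Climbing from 5 to the root: 5 → 3 → 11 → 4 → 10. That's 4 steps.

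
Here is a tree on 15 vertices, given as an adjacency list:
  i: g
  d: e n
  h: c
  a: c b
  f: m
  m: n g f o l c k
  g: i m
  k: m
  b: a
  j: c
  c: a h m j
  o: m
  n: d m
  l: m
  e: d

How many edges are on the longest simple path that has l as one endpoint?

A farthest node from l is b (e also at distance 4).
The path l – m – c – a – b has 4 edges.

4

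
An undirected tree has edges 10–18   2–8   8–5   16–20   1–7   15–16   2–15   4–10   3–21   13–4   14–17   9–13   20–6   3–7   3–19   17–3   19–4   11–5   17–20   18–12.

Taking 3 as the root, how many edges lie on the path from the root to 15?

Path from 3 to 15: 3–17–20–16–15, which has 4 edges.

4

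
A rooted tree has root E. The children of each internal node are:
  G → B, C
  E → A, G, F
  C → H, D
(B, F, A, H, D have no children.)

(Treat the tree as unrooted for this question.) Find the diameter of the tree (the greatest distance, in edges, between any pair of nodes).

BFS from D reaches A last, at distance 4; BFS from A confirms no node is farther.
Path: D – C – G – E – A.

4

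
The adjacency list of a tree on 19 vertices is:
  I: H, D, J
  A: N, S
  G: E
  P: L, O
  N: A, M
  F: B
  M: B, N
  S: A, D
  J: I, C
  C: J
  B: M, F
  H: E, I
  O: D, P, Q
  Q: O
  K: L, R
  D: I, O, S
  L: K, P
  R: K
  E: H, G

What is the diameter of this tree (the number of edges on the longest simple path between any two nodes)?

Starting from F, a farthest node is R at distance 11.
One longest path: F - B - M - N - A - S - D - O - P - L - K - R.
So the diameter is 11.

11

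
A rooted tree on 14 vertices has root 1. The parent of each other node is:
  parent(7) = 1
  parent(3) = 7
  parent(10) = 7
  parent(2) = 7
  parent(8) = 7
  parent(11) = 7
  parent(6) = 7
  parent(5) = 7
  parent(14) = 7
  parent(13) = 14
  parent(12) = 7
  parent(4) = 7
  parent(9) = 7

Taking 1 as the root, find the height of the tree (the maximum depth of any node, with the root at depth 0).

3

The longest root-to-leaf path is 1 – 7 – 14 – 13 (3 edges).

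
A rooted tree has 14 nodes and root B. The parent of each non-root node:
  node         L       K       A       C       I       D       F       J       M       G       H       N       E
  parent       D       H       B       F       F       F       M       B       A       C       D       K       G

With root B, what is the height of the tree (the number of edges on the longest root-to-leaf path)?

7

N sits deepest: B-A-M-F-D-H-K-N — 7 edges from the root.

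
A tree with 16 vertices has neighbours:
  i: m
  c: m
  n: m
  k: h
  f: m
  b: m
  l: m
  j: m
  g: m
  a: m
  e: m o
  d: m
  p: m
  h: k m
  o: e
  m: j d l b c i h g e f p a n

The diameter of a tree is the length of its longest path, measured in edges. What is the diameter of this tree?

Starting from o, a farthest node is k at distance 4.
One longest path: o-e-m-h-k.
So the diameter is 4.

4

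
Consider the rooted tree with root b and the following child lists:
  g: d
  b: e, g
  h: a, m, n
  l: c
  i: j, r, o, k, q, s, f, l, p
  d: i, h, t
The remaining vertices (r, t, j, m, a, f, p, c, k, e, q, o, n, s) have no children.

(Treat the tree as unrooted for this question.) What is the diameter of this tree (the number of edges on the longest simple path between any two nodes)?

6

Starting from e, a farthest node is c at distance 6.
One longest path: e – b – g – d – i – l – c.
So the diameter is 6.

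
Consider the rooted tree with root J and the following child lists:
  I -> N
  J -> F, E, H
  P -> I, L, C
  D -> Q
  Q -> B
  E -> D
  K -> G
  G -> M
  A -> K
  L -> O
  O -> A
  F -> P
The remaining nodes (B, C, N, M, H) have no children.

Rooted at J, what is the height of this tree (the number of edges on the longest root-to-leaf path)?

A deepest node is M, reached by J → F → P → L → O → A → K → G → M.
That path has 8 edges, so the height is 8.

8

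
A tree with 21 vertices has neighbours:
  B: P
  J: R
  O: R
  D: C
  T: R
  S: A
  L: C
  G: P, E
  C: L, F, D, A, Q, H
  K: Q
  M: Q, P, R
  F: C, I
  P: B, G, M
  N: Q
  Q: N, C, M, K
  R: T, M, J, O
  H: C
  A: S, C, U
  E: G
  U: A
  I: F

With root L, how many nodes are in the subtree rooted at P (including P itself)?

4

P's subtree: {P, G, B, E}, size 4.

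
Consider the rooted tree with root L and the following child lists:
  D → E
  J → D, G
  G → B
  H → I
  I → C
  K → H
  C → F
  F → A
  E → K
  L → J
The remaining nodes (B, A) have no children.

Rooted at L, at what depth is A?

9

L–J–D–E–K–H–I–C–F–A — 9 edges.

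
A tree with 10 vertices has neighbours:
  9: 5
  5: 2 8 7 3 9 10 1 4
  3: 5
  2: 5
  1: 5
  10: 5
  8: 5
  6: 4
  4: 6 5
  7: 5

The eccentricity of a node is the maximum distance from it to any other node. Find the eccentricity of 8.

The node farthest from 8 is 6, via 8-5-4-6 — 3 edges.

3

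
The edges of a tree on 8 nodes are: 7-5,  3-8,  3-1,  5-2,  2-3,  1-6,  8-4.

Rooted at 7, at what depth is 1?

Climbing from 1 to the root: 1 → 3 → 2 → 5 → 7. That's 4 steps.

4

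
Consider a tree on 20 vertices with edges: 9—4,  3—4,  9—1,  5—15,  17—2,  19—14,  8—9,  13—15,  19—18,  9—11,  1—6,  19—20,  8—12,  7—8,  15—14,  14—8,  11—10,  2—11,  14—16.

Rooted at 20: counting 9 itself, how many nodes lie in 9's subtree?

The subtree rooted at 9 contains: 9, 11, 1, 4, 2, 10, 6, 3, 17 — 9 nodes.

9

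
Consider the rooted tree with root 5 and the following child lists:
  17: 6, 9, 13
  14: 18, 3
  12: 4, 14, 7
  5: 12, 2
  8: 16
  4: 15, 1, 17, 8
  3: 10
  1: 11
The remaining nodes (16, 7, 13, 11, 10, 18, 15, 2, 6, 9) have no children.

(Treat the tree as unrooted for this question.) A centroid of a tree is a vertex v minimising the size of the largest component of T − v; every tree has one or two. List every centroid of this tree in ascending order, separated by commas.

If 4 is removed the pieces have sizes 8, 4, 2, 2, 1, all ≤ ⌊18/2⌋ = 9.
No neighbour of 4 does as well, so 4 is the unique centroid.

4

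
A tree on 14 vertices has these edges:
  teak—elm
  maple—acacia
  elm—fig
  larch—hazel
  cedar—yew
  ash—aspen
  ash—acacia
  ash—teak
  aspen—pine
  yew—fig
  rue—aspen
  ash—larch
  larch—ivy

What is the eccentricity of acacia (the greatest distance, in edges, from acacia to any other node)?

A farthest node from acacia is cedar.
The path acacia–ash–teak–elm–fig–yew–cedar has 6 edges.

6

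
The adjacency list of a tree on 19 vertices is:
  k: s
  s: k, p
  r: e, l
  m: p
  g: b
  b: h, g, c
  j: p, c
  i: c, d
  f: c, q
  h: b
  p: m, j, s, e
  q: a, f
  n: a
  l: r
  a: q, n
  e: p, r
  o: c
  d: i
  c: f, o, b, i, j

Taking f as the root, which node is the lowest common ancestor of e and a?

Path e→root: e p j c f; path a→root: a q f.
First common node: f.

f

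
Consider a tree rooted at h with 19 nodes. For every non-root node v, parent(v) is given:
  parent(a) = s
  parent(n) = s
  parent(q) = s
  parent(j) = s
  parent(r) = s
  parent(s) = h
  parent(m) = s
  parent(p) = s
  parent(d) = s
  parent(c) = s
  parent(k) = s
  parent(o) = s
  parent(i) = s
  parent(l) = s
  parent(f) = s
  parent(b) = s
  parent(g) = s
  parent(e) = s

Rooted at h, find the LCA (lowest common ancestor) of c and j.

s

Path c→root: c s h; path j→root: j s h.
First common node: s.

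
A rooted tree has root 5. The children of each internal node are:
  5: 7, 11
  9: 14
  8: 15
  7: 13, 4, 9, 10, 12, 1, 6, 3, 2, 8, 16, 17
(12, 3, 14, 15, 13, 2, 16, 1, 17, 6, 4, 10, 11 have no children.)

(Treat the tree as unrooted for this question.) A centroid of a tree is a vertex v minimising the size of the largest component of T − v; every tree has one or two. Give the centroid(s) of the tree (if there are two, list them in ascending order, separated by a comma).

Removing 7 splits the tree into components of sizes 2, 2, 2, 1, 1, 1, 1, 1, 1, 1, 1, 1, 1; the largest is 2 ≤ ⌊17/2⌋ = 8.
Every other node leaves some component of size > 8, so the centroid is unique.

7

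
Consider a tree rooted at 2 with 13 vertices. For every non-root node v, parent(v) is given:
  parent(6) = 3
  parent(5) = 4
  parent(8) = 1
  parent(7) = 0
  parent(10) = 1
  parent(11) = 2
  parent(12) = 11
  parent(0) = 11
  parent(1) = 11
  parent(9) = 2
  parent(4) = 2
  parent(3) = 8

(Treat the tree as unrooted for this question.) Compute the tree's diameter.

A longest path is 6 – 3 – 8 – 1 – 11 – 2 – 4 – 5, with 7 edges.

7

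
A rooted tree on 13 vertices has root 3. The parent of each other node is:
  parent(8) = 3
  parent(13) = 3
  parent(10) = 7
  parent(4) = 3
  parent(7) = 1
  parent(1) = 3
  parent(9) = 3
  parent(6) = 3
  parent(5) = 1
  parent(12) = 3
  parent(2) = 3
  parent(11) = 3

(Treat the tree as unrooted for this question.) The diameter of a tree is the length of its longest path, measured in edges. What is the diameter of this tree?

4

Starting from 10, a farthest node is 9 at distance 4.
One longest path: 10 – 7 – 1 – 3 – 9.
So the diameter is 4.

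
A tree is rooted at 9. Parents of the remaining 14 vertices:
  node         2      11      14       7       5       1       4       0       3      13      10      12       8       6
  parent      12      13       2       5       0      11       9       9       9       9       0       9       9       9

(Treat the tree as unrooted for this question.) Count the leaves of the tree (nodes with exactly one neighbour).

8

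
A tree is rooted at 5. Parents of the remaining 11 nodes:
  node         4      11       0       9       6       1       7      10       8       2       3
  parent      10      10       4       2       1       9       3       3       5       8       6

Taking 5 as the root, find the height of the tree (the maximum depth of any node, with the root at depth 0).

A deepest node is 0, reached by 5 – 8 – 2 – 9 – 1 – 6 – 3 – 10 – 4 – 0.
That path has 9 edges, so the height is 9.

9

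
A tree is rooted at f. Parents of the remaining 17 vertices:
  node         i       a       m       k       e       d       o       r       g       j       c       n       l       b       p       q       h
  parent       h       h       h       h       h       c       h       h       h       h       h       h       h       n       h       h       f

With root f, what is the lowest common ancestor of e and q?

h

Path e→root: e h f; path q→root: q h f.
First common node: h.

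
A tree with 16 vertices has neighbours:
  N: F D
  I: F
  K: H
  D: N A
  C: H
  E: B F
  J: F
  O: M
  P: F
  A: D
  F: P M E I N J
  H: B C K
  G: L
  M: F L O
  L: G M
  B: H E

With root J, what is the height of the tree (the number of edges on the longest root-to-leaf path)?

5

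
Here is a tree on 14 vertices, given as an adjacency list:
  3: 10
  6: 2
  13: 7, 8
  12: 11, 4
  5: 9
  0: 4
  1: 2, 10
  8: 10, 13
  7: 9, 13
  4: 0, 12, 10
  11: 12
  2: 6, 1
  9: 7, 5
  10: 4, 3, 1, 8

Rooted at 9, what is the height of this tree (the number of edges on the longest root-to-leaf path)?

6 sits deepest: 9 – 7 – 13 – 8 – 10 – 1 – 2 – 6 — 7 edges from the root.

7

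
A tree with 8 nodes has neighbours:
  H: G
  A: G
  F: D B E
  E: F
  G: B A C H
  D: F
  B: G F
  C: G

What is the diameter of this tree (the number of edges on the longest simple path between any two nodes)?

Starting from C, a farthest node is D at distance 4.
One longest path: C - G - B - F - D.
So the diameter is 4.

4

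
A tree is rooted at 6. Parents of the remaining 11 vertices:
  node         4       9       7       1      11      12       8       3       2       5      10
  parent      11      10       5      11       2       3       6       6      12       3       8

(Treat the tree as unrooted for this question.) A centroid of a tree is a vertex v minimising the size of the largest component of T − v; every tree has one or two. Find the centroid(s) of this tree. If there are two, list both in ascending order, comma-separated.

3

If 3 is removed the pieces have sizes 5, 4, 2, all ≤ ⌊12/2⌋ = 6.
No neighbour of 3 does as well, so 3 is the unique centroid.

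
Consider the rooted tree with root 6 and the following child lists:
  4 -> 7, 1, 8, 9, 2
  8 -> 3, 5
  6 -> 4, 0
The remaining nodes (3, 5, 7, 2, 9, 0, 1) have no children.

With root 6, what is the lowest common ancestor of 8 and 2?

Path 8→root: 8 4 6; path 2→root: 2 4 6.
First common node: 4.

4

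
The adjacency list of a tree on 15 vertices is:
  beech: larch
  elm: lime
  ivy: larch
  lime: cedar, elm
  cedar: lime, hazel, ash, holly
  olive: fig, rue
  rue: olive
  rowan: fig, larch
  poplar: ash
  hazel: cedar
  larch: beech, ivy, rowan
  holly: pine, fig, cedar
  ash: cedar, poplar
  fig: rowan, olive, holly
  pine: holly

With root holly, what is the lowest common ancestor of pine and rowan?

pine's ancestor chain is pine, holly and rowan's is rowan, fig, holly; they first meet at holly.

holly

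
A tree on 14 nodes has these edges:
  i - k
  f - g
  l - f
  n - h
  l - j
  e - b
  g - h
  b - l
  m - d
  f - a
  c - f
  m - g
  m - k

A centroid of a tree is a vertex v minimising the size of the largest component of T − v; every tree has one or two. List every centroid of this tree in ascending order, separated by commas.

f, g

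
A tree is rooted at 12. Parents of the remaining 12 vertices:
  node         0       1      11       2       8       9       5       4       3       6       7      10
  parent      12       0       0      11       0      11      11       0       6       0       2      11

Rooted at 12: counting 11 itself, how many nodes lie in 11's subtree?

11's subtree: {11, 5, 9, 2, 10, 7}, size 6.

6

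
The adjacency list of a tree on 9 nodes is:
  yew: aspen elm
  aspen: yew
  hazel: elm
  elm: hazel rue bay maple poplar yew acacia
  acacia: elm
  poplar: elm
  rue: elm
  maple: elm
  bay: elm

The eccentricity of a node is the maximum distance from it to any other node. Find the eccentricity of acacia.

3

The node farthest from acacia is aspen, via acacia-elm-yew-aspen — 3 edges.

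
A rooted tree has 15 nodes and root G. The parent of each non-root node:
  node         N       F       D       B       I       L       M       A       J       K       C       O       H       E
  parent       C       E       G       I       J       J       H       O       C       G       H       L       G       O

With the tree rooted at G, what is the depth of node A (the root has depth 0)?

6

G → H → C → J → L → O → A — 6 edges.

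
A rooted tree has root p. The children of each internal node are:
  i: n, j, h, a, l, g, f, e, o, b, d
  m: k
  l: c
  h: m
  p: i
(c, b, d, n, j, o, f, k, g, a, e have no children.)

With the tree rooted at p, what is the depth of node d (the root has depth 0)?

2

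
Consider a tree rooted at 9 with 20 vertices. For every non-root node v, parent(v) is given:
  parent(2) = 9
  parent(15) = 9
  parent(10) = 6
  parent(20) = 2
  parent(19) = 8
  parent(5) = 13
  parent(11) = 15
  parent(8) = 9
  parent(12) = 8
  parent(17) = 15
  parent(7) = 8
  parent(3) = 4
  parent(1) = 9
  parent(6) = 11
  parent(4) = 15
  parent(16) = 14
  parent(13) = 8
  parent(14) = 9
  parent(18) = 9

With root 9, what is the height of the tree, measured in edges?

10 sits deepest: 9-15-11-6-10 — 4 edges from the root.

4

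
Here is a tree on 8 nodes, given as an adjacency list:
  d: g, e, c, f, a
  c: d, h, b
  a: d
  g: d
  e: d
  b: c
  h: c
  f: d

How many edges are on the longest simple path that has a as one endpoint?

3

The node farthest from a is h (b also at distance 3), via a – d – c – h — 3 edges.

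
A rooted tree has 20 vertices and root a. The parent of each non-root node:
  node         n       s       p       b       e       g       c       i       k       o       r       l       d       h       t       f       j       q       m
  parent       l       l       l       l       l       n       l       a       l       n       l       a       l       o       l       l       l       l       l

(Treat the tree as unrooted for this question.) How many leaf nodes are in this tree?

Degree-1 nodes: b, c, d, e, f, g, h, i, j, k, m, p, q, r, s, t — 16 of them.

16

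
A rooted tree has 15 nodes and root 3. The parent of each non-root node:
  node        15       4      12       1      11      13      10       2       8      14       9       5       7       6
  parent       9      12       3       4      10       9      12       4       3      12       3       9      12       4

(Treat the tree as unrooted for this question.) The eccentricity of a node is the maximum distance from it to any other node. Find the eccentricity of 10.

Distances from 10 peak at 4, attained at 5 (13, 15 also at distance 4).
10–12–3–9–5

4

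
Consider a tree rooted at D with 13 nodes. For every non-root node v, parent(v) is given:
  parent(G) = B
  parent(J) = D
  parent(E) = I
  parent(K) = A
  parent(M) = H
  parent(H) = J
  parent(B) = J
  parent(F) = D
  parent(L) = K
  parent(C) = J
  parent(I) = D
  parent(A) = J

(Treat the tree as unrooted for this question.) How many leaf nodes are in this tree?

6

The leaves are C, E, F, G, L, M.
That is 6 leaves.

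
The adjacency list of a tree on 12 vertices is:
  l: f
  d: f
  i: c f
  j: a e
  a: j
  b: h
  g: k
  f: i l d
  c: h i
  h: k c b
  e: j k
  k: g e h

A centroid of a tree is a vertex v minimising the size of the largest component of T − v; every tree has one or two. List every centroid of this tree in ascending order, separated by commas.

h

If h is removed the pieces have sizes 5, 5, 1, all ≤ ⌊12/2⌋ = 6.
No neighbour of h does as well, so h is the unique centroid.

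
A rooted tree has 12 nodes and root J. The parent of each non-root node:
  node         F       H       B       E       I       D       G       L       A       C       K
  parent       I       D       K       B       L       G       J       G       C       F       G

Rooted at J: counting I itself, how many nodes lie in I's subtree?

I's subtree: {I, F, C, A}, size 4.

4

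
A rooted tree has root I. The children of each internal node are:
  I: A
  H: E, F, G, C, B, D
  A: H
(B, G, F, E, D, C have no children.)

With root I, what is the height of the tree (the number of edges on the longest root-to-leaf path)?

3

A deepest node is F, reached by I–A–H–F.
That path has 3 edges, so the height is 3.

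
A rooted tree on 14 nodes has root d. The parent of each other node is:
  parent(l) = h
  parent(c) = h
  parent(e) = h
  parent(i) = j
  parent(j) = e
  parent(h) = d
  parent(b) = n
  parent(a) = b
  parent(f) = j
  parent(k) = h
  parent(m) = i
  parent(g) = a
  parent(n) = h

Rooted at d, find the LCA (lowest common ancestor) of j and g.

j's ancestor chain is j, e, h, d and g's is g, a, b, n, h, d; they first meet at h.

h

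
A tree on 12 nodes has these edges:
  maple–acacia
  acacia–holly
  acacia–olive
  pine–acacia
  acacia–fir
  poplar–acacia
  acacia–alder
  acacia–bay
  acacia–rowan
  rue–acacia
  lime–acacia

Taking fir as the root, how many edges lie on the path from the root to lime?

2

Climbing from lime to the root: lime–acacia–fir. That's 2 steps.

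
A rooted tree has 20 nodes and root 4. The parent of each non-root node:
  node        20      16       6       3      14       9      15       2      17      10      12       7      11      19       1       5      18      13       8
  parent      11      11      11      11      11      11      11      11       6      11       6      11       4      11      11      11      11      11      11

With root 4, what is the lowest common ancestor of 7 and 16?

Ancestors of 7 (toward the root): 7, 11, 4.
Ancestors of 16: 16, 11, 4.
The deepest node appearing in both lists is 11.

11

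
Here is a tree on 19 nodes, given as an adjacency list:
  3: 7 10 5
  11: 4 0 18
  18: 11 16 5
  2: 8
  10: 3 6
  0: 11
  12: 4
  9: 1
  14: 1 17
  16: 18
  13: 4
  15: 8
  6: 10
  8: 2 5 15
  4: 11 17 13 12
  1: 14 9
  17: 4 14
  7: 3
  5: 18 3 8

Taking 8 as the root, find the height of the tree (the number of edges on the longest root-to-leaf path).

8

9 sits deepest: 8-5-18-11-4-17-14-1-9 — 8 edges from the root.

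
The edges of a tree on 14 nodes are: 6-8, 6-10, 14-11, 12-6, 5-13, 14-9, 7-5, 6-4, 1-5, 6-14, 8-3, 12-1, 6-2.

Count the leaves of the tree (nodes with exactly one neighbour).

8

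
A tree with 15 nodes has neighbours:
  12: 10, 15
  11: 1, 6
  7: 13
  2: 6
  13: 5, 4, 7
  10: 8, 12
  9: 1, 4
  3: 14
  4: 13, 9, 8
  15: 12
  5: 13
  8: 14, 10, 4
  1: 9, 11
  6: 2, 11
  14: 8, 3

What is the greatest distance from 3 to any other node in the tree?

8

A farthest node from 3 is 2.
The path 3–14–8–4–9–1–11–6–2 has 8 edges.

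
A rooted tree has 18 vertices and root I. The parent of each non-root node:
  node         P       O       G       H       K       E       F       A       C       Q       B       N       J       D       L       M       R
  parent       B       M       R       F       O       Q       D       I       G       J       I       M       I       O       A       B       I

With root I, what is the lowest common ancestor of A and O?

I

Path A→root: A I; path O→root: O M B I.
First common node: I.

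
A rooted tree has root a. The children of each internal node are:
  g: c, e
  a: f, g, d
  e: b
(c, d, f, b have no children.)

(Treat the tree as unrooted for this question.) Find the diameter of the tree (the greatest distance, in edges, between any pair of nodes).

4

Starting from b, a farthest node is f at distance 4.
One longest path: b – e – g – a – f.
So the diameter is 4.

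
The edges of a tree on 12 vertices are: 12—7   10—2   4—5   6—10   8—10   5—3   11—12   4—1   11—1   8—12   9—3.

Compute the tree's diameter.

A longest path is 9-3-5-4-1-11-12-8-10-2, with 9 edges.

9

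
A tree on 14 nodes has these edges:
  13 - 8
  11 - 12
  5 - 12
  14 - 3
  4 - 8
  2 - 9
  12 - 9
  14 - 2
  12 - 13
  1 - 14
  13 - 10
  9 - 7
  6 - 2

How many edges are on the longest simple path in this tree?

A longest path is 4 - 8 - 13 - 12 - 9 - 2 - 14 - 3, with 7 edges.

7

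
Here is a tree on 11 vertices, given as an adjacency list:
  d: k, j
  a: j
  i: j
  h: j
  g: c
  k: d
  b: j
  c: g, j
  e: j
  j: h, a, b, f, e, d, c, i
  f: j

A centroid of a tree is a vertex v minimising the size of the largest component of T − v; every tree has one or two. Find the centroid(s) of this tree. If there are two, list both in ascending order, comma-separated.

j

If j is removed the pieces have sizes 2, 2, 1, 1, 1, 1, 1, 1, all ≤ ⌊11/2⌋ = 5.
No neighbour of j does as well, so j is the unique centroid.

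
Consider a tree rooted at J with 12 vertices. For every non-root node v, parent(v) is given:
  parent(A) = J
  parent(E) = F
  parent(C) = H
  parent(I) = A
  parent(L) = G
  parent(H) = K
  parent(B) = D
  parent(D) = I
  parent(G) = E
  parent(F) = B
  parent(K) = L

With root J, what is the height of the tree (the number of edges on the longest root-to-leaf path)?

11

The longest root-to-leaf path is J-A-I-D-B-F-E-G-L-K-H-C (11 edges).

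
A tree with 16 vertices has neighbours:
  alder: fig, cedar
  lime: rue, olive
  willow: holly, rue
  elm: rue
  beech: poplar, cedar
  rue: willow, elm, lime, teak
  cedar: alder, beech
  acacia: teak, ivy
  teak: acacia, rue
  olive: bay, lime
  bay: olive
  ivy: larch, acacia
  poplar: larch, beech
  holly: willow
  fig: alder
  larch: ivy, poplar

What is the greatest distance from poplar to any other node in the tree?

8

A farthest node from poplar is bay.
The path poplar-larch-ivy-acacia-teak-rue-lime-olive-bay has 8 edges.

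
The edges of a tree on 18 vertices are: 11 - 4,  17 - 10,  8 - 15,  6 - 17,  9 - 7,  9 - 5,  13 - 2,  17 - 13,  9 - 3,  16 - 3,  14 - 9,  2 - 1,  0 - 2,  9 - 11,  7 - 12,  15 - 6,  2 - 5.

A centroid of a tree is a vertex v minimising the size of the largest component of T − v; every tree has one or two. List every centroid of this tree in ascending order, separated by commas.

2, 5

If 5 is removed the pieces have sizes 9, 8, all ≤ ⌊18/2⌋ = 9.
Its neighbour 2 also leaves a largest component of size 9, so both are centroids.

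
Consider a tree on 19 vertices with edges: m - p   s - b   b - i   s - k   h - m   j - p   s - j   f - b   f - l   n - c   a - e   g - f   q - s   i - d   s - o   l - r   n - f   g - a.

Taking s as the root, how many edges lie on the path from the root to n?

3

Path from s to n: s – b – f – n, which has 3 edges.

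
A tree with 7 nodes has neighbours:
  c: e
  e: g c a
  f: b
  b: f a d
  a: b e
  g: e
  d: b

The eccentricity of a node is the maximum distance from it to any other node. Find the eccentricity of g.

4

A farthest node from g is f (d also at distance 4).
The path g–e–a–b–f has 4 edges.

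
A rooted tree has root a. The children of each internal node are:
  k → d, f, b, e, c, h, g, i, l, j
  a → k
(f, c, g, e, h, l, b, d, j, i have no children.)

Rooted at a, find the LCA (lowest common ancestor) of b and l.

k

Ancestors of b (toward the root): b, k, a.
Ancestors of l: l, k, a.
The deepest node appearing in both lists is k.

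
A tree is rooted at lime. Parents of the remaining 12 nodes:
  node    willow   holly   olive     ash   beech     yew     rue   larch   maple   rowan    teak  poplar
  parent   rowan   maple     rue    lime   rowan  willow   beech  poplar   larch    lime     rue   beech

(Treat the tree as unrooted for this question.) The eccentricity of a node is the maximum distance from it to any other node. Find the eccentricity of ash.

A farthest node from ash is holly.
The path ash – lime – rowan – beech – poplar – larch – maple – holly has 7 edges.

7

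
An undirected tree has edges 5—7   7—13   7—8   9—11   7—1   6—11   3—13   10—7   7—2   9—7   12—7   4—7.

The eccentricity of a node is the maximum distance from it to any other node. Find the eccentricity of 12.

4

The node farthest from 12 is 6, via 12 – 7 – 9 – 11 – 6 — 4 edges.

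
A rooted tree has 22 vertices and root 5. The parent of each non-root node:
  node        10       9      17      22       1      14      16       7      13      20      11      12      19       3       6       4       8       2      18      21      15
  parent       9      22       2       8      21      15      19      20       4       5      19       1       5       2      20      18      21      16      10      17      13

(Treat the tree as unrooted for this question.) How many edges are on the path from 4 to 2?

8

Walking from 4: 4 - 18 - 10 - 9 - 22 - 8 - 21 - 17 - 2. Length 8.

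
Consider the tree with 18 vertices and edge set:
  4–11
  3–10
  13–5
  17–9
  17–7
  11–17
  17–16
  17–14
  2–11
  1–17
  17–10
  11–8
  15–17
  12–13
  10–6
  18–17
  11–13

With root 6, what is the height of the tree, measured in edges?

A deepest node is 12, reached by 6 → 10 → 17 → 11 → 13 → 12.
That path has 5 edges, so the height is 5.

5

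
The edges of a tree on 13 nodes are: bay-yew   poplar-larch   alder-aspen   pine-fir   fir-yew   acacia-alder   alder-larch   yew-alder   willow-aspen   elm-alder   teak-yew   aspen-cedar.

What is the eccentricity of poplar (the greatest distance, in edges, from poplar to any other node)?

Distances from poplar peak at 5, attained at pine.
poplar–larch–alder–yew–fir–pine

5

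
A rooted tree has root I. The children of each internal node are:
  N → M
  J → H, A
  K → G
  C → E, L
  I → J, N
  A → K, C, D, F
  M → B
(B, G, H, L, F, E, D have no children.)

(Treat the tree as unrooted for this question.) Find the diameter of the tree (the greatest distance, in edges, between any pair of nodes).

Starting from B, a farthest node is L at distance 7.
One longest path: B-M-N-I-J-A-C-L.
So the diameter is 7.

7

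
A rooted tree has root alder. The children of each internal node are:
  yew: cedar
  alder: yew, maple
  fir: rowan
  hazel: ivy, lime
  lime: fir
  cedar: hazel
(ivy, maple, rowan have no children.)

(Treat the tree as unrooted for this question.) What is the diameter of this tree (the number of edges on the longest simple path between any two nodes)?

BFS from maple reaches rowan last, at distance 7; BFS from rowan confirms no node is farther.
Path: maple–alder–yew–cedar–hazel–lime–fir–rowan.

7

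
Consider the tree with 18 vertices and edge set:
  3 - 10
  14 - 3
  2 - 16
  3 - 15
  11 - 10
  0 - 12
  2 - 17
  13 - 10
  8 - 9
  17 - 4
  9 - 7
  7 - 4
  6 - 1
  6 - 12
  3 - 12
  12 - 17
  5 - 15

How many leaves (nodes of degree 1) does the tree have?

8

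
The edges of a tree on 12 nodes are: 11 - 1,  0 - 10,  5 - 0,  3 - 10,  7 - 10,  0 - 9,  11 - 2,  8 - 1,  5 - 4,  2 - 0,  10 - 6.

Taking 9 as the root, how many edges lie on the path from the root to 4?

3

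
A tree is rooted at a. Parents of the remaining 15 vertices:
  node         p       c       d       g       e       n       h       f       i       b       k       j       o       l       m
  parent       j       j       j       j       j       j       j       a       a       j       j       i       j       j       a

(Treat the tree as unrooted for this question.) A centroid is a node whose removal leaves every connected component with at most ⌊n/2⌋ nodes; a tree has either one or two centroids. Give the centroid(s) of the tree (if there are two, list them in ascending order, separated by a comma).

j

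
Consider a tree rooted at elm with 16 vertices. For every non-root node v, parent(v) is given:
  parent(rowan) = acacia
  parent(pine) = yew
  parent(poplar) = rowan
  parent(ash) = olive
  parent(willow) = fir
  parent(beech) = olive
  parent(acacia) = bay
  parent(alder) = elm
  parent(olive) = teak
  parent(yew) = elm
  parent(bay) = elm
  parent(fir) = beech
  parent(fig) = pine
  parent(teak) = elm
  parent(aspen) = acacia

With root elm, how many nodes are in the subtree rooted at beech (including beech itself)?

3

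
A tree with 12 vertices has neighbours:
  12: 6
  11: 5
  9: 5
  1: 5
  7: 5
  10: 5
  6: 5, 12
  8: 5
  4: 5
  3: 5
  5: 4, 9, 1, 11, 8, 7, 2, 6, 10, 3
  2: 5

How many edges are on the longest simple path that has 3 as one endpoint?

The node farthest from 3 is 12, via 3–5–6–12 — 3 edges.

3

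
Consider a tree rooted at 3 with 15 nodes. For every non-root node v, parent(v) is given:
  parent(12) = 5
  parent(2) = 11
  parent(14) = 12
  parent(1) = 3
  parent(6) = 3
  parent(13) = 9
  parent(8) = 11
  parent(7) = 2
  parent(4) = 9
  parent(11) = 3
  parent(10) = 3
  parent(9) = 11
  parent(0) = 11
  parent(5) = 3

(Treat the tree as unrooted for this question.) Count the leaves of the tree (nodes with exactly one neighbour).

9

Degree-1 nodes: 0, 1, 4, 6, 7, 8, 10, 13, 14 — 9 of them.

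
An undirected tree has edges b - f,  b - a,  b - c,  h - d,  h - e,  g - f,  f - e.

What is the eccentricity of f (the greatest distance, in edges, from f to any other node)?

The node farthest from f is d, via f-e-h-d — 3 edges.

3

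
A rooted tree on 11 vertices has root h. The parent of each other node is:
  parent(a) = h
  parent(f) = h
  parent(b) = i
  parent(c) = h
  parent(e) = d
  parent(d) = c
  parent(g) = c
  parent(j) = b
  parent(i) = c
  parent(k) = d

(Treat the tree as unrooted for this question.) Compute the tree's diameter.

5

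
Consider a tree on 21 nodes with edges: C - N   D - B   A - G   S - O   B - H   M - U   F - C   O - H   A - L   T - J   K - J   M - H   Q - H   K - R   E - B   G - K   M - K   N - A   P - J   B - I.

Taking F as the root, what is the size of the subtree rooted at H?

8

Descendants of H (including itself): H, O, B, Q, S, I, E, D. That's 8.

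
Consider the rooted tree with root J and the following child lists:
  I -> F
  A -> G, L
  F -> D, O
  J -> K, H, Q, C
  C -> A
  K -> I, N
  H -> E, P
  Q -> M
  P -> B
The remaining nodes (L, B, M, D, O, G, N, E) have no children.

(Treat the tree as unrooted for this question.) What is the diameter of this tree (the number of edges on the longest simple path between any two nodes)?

7

Starting from B, a farthest node is O at distance 7.
One longest path: B-P-H-J-K-I-F-O.
So the diameter is 7.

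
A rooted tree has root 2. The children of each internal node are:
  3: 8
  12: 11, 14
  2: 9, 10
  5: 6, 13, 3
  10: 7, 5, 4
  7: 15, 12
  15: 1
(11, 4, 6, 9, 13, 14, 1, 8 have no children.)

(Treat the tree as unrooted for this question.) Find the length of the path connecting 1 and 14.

4

1 - 15 - 7 - 12 - 14: 4 edges.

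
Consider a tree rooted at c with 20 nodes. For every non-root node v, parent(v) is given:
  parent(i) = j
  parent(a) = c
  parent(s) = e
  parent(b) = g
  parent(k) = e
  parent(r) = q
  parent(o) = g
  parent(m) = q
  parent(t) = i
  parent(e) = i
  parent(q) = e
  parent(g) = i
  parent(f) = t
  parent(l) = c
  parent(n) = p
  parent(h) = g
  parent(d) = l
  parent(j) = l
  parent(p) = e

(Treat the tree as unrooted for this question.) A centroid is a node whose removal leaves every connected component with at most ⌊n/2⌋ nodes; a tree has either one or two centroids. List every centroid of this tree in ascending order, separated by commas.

i

Removing i splits the tree into components of sizes 8, 5, 4, 2; the largest is 8 ≤ ⌊20/2⌋ = 10.
Every other node leaves some component of size > 10, so the centroid is unique.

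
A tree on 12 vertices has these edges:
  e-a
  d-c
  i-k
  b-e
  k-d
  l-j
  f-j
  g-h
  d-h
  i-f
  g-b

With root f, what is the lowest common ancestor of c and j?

f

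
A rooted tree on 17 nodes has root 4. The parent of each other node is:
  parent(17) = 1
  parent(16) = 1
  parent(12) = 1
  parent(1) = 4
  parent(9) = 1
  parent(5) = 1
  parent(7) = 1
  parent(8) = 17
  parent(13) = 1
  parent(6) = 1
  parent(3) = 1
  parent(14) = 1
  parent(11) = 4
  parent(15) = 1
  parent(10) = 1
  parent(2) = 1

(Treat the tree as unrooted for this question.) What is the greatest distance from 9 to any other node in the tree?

3

The node farthest from 9 is 11 (8 also at distance 3), via 9-1-4-11 — 3 edges.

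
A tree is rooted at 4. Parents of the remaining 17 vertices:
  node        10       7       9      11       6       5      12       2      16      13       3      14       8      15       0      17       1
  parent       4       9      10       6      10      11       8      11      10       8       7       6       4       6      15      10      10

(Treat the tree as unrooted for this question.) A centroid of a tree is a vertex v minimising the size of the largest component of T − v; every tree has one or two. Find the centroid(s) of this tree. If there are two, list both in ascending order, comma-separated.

10

Delete 10: the remaining components have sizes 7, 4, 3, 1, 1, 1. Max 7 ≤ 9, so 10 is a centroid.
No neighbour of 10 does as well, so 10 is the unique centroid.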